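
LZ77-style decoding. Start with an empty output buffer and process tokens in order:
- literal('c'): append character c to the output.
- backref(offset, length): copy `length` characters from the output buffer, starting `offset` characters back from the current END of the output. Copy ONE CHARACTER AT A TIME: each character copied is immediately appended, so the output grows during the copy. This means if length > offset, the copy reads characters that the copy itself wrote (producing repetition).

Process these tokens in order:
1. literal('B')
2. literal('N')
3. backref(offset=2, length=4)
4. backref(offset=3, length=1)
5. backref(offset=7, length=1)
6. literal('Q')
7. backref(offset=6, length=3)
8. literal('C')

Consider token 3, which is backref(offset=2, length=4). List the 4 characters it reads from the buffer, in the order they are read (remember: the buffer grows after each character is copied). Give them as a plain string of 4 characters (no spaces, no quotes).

Token 1: literal('B'). Output: "B"
Token 2: literal('N'). Output: "BN"
Token 3: backref(off=2, len=4). Buffer before: "BN" (len 2)
  byte 1: read out[0]='B', append. Buffer now: "BNB"
  byte 2: read out[1]='N', append. Buffer now: "BNBN"
  byte 3: read out[2]='B', append. Buffer now: "BNBNB"
  byte 4: read out[3]='N', append. Buffer now: "BNBNBN"

Answer: BNBN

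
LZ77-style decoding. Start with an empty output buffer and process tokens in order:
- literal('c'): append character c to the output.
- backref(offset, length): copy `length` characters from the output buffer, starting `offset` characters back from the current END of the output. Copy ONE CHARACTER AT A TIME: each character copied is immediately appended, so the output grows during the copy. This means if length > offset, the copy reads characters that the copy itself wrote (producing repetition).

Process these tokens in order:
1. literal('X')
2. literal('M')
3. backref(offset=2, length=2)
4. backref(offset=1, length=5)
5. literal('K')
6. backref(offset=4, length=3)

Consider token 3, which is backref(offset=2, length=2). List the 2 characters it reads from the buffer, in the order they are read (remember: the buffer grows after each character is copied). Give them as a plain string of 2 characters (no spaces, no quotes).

Answer: XM

Derivation:
Token 1: literal('X'). Output: "X"
Token 2: literal('M'). Output: "XM"
Token 3: backref(off=2, len=2). Buffer before: "XM" (len 2)
  byte 1: read out[0]='X', append. Buffer now: "XMX"
  byte 2: read out[1]='M', append. Buffer now: "XMXM"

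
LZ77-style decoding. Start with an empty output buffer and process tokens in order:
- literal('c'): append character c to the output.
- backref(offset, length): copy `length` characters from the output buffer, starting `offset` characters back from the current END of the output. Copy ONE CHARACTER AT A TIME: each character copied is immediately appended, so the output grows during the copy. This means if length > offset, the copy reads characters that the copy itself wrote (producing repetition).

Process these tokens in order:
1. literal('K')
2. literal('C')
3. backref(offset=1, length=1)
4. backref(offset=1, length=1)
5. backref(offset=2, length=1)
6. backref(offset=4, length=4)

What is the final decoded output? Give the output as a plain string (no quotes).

Token 1: literal('K'). Output: "K"
Token 2: literal('C'). Output: "KC"
Token 3: backref(off=1, len=1). Copied 'C' from pos 1. Output: "KCC"
Token 4: backref(off=1, len=1). Copied 'C' from pos 2. Output: "KCCC"
Token 5: backref(off=2, len=1). Copied 'C' from pos 2. Output: "KCCCC"
Token 6: backref(off=4, len=4). Copied 'CCCC' from pos 1. Output: "KCCCCCCCC"

Answer: KCCCCCCCC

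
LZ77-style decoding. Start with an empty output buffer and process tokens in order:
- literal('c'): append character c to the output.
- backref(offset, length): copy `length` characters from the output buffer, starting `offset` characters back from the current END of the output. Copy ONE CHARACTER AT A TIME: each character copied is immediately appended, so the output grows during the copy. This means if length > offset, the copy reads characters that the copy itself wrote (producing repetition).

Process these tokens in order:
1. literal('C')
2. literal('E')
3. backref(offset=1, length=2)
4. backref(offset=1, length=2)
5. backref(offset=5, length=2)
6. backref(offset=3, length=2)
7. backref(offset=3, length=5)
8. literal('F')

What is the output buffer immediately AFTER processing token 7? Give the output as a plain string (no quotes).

Token 1: literal('C'). Output: "C"
Token 2: literal('E'). Output: "CE"
Token 3: backref(off=1, len=2) (overlapping!). Copied 'EE' from pos 1. Output: "CEEE"
Token 4: backref(off=1, len=2) (overlapping!). Copied 'EE' from pos 3. Output: "CEEEEE"
Token 5: backref(off=5, len=2). Copied 'EE' from pos 1. Output: "CEEEEEEE"
Token 6: backref(off=3, len=2). Copied 'EE' from pos 5. Output: "CEEEEEEEEE"
Token 7: backref(off=3, len=5) (overlapping!). Copied 'EEEEE' from pos 7. Output: "CEEEEEEEEEEEEEE"

Answer: CEEEEEEEEEEEEEE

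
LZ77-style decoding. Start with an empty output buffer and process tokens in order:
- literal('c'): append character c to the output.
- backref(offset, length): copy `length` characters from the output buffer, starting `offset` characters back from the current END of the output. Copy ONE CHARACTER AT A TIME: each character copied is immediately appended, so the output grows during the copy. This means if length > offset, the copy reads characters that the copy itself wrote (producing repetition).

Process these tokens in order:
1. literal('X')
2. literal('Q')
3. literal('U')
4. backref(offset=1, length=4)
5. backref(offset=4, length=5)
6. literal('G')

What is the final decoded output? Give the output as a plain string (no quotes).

Token 1: literal('X'). Output: "X"
Token 2: literal('Q'). Output: "XQ"
Token 3: literal('U'). Output: "XQU"
Token 4: backref(off=1, len=4) (overlapping!). Copied 'UUUU' from pos 2. Output: "XQUUUUU"
Token 5: backref(off=4, len=5) (overlapping!). Copied 'UUUUU' from pos 3. Output: "XQUUUUUUUUUU"
Token 6: literal('G'). Output: "XQUUUUUUUUUUG"

Answer: XQUUUUUUUUUUG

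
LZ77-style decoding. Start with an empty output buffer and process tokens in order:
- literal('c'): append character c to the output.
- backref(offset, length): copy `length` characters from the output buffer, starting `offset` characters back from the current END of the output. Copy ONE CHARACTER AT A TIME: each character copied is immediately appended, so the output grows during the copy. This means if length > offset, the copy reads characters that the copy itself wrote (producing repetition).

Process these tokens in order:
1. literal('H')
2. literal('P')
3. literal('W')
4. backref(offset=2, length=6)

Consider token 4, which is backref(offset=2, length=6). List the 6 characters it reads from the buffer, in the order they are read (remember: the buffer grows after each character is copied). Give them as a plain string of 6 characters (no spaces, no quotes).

Token 1: literal('H'). Output: "H"
Token 2: literal('P'). Output: "HP"
Token 3: literal('W'). Output: "HPW"
Token 4: backref(off=2, len=6). Buffer before: "HPW" (len 3)
  byte 1: read out[1]='P', append. Buffer now: "HPWP"
  byte 2: read out[2]='W', append. Buffer now: "HPWPW"
  byte 3: read out[3]='P', append. Buffer now: "HPWPWP"
  byte 4: read out[4]='W', append. Buffer now: "HPWPWPW"
  byte 5: read out[5]='P', append. Buffer now: "HPWPWPWP"
  byte 6: read out[6]='W', append. Buffer now: "HPWPWPWPW"

Answer: PWPWPW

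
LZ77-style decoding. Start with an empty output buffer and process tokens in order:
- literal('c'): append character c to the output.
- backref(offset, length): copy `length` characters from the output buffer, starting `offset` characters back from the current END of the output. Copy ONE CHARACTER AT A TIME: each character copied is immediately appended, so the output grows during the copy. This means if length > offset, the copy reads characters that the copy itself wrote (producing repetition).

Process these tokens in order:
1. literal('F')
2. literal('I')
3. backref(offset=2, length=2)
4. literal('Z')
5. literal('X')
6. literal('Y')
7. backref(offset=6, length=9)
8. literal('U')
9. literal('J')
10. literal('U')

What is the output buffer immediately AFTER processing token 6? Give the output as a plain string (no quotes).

Answer: FIFIZXY

Derivation:
Token 1: literal('F'). Output: "F"
Token 2: literal('I'). Output: "FI"
Token 3: backref(off=2, len=2). Copied 'FI' from pos 0. Output: "FIFI"
Token 4: literal('Z'). Output: "FIFIZ"
Token 5: literal('X'). Output: "FIFIZX"
Token 6: literal('Y'). Output: "FIFIZXY"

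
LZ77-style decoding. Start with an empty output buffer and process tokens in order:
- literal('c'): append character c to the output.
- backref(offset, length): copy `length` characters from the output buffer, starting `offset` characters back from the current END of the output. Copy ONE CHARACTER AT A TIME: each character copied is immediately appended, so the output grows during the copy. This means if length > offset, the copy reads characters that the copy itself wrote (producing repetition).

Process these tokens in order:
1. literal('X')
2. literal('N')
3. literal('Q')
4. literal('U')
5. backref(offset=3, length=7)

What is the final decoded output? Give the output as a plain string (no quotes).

Token 1: literal('X'). Output: "X"
Token 2: literal('N'). Output: "XN"
Token 3: literal('Q'). Output: "XNQ"
Token 4: literal('U'). Output: "XNQU"
Token 5: backref(off=3, len=7) (overlapping!). Copied 'NQUNQUN' from pos 1. Output: "XNQUNQUNQUN"

Answer: XNQUNQUNQUN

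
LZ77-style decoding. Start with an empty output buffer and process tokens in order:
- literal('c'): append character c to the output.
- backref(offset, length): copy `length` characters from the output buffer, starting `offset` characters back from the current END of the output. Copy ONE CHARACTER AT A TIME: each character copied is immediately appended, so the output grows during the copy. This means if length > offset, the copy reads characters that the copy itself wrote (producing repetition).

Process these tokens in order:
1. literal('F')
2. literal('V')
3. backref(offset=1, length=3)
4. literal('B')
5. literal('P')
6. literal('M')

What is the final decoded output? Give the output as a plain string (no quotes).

Answer: FVVVVBPM

Derivation:
Token 1: literal('F'). Output: "F"
Token 2: literal('V'). Output: "FV"
Token 3: backref(off=1, len=3) (overlapping!). Copied 'VVV' from pos 1. Output: "FVVVV"
Token 4: literal('B'). Output: "FVVVVB"
Token 5: literal('P'). Output: "FVVVVBP"
Token 6: literal('M'). Output: "FVVVVBPM"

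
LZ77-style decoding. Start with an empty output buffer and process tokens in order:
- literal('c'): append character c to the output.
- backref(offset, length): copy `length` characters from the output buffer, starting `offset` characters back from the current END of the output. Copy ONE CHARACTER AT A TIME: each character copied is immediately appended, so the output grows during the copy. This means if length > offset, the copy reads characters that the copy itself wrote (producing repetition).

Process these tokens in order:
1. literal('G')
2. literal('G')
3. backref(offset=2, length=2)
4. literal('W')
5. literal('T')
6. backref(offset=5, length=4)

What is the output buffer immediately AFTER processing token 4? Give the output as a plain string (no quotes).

Token 1: literal('G'). Output: "G"
Token 2: literal('G'). Output: "GG"
Token 3: backref(off=2, len=2). Copied 'GG' from pos 0. Output: "GGGG"
Token 4: literal('W'). Output: "GGGGW"

Answer: GGGGW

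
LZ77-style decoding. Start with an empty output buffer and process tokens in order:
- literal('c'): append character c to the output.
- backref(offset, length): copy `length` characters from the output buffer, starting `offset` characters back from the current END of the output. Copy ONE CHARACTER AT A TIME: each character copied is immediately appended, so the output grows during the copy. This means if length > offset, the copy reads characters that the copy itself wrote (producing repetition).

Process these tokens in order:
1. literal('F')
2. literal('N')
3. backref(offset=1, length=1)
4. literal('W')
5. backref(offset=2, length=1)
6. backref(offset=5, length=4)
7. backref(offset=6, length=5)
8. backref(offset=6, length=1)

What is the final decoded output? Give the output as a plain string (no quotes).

Answer: FNNWNFNNWWNFNNW

Derivation:
Token 1: literal('F'). Output: "F"
Token 2: literal('N'). Output: "FN"
Token 3: backref(off=1, len=1). Copied 'N' from pos 1. Output: "FNN"
Token 4: literal('W'). Output: "FNNW"
Token 5: backref(off=2, len=1). Copied 'N' from pos 2. Output: "FNNWN"
Token 6: backref(off=5, len=4). Copied 'FNNW' from pos 0. Output: "FNNWNFNNW"
Token 7: backref(off=6, len=5). Copied 'WNFNN' from pos 3. Output: "FNNWNFNNWWNFNN"
Token 8: backref(off=6, len=1). Copied 'W' from pos 8. Output: "FNNWNFNNWWNFNNW"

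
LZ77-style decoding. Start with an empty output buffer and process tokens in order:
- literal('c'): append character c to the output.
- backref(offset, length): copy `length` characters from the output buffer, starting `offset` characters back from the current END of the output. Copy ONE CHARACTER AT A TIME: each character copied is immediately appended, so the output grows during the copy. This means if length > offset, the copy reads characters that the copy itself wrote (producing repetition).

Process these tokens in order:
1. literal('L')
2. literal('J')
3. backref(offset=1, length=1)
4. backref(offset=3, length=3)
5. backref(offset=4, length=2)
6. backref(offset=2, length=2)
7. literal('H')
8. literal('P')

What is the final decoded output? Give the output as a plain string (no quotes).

Token 1: literal('L'). Output: "L"
Token 2: literal('J'). Output: "LJ"
Token 3: backref(off=1, len=1). Copied 'J' from pos 1. Output: "LJJ"
Token 4: backref(off=3, len=3). Copied 'LJJ' from pos 0. Output: "LJJLJJ"
Token 5: backref(off=4, len=2). Copied 'JL' from pos 2. Output: "LJJLJJJL"
Token 6: backref(off=2, len=2). Copied 'JL' from pos 6. Output: "LJJLJJJLJL"
Token 7: literal('H'). Output: "LJJLJJJLJLH"
Token 8: literal('P'). Output: "LJJLJJJLJLHP"

Answer: LJJLJJJLJLHP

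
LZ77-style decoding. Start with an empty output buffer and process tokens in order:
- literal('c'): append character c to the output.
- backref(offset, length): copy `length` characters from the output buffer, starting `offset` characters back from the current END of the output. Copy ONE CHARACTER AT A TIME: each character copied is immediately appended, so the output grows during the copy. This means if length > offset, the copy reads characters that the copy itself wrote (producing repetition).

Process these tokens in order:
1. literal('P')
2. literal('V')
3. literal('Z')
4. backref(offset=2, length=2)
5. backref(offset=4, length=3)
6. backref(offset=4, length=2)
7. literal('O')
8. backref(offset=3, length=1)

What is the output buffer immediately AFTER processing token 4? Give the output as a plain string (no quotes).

Answer: PVZVZ

Derivation:
Token 1: literal('P'). Output: "P"
Token 2: literal('V'). Output: "PV"
Token 3: literal('Z'). Output: "PVZ"
Token 4: backref(off=2, len=2). Copied 'VZ' from pos 1. Output: "PVZVZ"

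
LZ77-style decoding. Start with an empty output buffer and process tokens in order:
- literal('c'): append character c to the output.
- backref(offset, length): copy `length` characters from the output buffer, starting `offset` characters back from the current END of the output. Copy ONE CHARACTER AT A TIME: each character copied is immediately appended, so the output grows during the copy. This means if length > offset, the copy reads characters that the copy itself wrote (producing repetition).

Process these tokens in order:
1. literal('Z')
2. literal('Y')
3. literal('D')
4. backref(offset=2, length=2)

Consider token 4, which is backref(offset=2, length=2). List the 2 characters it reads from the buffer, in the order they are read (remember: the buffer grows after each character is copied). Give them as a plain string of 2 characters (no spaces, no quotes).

Token 1: literal('Z'). Output: "Z"
Token 2: literal('Y'). Output: "ZY"
Token 3: literal('D'). Output: "ZYD"
Token 4: backref(off=2, len=2). Buffer before: "ZYD" (len 3)
  byte 1: read out[1]='Y', append. Buffer now: "ZYDY"
  byte 2: read out[2]='D', append. Buffer now: "ZYDYD"

Answer: YD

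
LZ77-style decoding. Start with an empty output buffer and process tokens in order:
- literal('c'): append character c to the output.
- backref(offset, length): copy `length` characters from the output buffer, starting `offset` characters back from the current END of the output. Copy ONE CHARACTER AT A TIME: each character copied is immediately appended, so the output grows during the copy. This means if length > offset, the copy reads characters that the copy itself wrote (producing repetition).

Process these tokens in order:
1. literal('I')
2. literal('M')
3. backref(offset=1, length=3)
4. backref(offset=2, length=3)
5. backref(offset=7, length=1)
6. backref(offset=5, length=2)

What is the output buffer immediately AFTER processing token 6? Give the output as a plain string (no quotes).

Token 1: literal('I'). Output: "I"
Token 2: literal('M'). Output: "IM"
Token 3: backref(off=1, len=3) (overlapping!). Copied 'MMM' from pos 1. Output: "IMMMM"
Token 4: backref(off=2, len=3) (overlapping!). Copied 'MMM' from pos 3. Output: "IMMMMMMM"
Token 5: backref(off=7, len=1). Copied 'M' from pos 1. Output: "IMMMMMMMM"
Token 6: backref(off=5, len=2). Copied 'MM' from pos 4. Output: "IMMMMMMMMMM"

Answer: IMMMMMMMMMM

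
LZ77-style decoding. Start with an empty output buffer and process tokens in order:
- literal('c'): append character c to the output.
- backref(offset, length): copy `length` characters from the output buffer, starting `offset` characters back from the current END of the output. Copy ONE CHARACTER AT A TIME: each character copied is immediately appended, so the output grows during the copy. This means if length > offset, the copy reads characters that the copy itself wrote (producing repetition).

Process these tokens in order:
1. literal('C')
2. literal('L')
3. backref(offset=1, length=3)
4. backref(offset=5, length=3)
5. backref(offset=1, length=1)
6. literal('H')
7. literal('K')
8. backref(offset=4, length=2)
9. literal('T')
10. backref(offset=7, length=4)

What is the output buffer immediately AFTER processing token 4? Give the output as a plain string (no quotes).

Answer: CLLLLCLL

Derivation:
Token 1: literal('C'). Output: "C"
Token 2: literal('L'). Output: "CL"
Token 3: backref(off=1, len=3) (overlapping!). Copied 'LLL' from pos 1. Output: "CLLLL"
Token 4: backref(off=5, len=3). Copied 'CLL' from pos 0. Output: "CLLLLCLL"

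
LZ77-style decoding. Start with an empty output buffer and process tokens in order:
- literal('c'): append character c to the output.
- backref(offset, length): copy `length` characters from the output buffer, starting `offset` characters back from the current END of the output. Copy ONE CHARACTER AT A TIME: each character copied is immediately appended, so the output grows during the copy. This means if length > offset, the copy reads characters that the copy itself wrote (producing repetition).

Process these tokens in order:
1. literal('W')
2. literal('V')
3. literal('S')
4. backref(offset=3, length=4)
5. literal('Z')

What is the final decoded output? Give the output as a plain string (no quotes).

Token 1: literal('W'). Output: "W"
Token 2: literal('V'). Output: "WV"
Token 3: literal('S'). Output: "WVS"
Token 4: backref(off=3, len=4) (overlapping!). Copied 'WVSW' from pos 0. Output: "WVSWVSW"
Token 5: literal('Z'). Output: "WVSWVSWZ"

Answer: WVSWVSWZ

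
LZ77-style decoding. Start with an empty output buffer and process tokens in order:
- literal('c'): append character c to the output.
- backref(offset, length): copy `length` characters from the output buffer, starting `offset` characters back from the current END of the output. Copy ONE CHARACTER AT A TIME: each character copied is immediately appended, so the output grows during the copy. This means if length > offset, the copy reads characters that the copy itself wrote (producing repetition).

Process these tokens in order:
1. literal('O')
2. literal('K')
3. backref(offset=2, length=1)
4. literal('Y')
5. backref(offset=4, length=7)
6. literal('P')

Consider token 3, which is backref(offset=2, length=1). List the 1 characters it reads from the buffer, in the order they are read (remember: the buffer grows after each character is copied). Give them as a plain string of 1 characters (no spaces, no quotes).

Answer: O

Derivation:
Token 1: literal('O'). Output: "O"
Token 2: literal('K'). Output: "OK"
Token 3: backref(off=2, len=1). Buffer before: "OK" (len 2)
  byte 1: read out[0]='O', append. Buffer now: "OKO"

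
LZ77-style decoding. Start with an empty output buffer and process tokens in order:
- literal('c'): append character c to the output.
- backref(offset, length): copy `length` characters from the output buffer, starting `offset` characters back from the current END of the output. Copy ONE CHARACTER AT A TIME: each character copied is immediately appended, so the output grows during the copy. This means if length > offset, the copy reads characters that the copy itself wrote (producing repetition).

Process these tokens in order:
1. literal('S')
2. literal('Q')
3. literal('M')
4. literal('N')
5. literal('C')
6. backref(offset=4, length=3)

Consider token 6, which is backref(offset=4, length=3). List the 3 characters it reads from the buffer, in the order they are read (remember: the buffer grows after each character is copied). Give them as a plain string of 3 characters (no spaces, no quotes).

Answer: QMN

Derivation:
Token 1: literal('S'). Output: "S"
Token 2: literal('Q'). Output: "SQ"
Token 3: literal('M'). Output: "SQM"
Token 4: literal('N'). Output: "SQMN"
Token 5: literal('C'). Output: "SQMNC"
Token 6: backref(off=4, len=3). Buffer before: "SQMNC" (len 5)
  byte 1: read out[1]='Q', append. Buffer now: "SQMNCQ"
  byte 2: read out[2]='M', append. Buffer now: "SQMNCQM"
  byte 3: read out[3]='N', append. Buffer now: "SQMNCQMN"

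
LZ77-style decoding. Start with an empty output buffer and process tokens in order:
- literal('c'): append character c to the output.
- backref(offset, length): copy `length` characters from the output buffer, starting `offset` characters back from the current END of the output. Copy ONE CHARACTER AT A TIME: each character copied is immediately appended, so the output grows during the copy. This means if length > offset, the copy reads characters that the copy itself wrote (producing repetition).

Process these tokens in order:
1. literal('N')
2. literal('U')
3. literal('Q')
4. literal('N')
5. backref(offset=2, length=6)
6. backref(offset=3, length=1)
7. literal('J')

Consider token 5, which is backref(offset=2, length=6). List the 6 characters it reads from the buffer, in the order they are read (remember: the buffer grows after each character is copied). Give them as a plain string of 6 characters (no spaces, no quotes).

Token 1: literal('N'). Output: "N"
Token 2: literal('U'). Output: "NU"
Token 3: literal('Q'). Output: "NUQ"
Token 4: literal('N'). Output: "NUQN"
Token 5: backref(off=2, len=6). Buffer before: "NUQN" (len 4)
  byte 1: read out[2]='Q', append. Buffer now: "NUQNQ"
  byte 2: read out[3]='N', append. Buffer now: "NUQNQN"
  byte 3: read out[4]='Q', append. Buffer now: "NUQNQNQ"
  byte 4: read out[5]='N', append. Buffer now: "NUQNQNQN"
  byte 5: read out[6]='Q', append. Buffer now: "NUQNQNQNQ"
  byte 6: read out[7]='N', append. Buffer now: "NUQNQNQNQN"

Answer: QNQNQN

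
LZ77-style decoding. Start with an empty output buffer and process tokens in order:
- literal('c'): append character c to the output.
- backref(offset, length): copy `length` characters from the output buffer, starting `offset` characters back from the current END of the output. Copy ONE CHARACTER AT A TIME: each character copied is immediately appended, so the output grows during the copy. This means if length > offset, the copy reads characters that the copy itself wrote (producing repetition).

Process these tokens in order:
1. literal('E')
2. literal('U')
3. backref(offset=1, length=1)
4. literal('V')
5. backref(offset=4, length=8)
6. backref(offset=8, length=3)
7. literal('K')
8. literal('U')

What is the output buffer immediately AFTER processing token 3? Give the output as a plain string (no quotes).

Answer: EUU

Derivation:
Token 1: literal('E'). Output: "E"
Token 2: literal('U'). Output: "EU"
Token 3: backref(off=1, len=1). Copied 'U' from pos 1. Output: "EUU"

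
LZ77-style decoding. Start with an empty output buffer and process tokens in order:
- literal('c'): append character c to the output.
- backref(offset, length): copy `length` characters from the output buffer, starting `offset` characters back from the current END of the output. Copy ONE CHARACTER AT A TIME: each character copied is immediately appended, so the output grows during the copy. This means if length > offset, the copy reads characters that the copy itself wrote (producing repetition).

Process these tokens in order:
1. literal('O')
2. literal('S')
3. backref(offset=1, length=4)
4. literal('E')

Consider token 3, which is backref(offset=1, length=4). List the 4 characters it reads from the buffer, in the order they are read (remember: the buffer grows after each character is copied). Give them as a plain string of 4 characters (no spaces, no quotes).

Token 1: literal('O'). Output: "O"
Token 2: literal('S'). Output: "OS"
Token 3: backref(off=1, len=4). Buffer before: "OS" (len 2)
  byte 1: read out[1]='S', append. Buffer now: "OSS"
  byte 2: read out[2]='S', append. Buffer now: "OSSS"
  byte 3: read out[3]='S', append. Buffer now: "OSSSS"
  byte 4: read out[4]='S', append. Buffer now: "OSSSSS"

Answer: SSSS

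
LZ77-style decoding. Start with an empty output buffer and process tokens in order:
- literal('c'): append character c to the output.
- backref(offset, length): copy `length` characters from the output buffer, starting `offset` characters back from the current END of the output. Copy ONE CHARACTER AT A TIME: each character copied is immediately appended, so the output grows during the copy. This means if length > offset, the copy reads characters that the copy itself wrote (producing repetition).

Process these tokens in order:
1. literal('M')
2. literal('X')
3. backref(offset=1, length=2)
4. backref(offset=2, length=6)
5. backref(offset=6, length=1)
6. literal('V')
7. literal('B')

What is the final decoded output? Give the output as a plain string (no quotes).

Answer: MXXXXXXXXXXVB

Derivation:
Token 1: literal('M'). Output: "M"
Token 2: literal('X'). Output: "MX"
Token 3: backref(off=1, len=2) (overlapping!). Copied 'XX' from pos 1. Output: "MXXX"
Token 4: backref(off=2, len=6) (overlapping!). Copied 'XXXXXX' from pos 2. Output: "MXXXXXXXXX"
Token 5: backref(off=6, len=1). Copied 'X' from pos 4. Output: "MXXXXXXXXXX"
Token 6: literal('V'). Output: "MXXXXXXXXXXV"
Token 7: literal('B'). Output: "MXXXXXXXXXXVB"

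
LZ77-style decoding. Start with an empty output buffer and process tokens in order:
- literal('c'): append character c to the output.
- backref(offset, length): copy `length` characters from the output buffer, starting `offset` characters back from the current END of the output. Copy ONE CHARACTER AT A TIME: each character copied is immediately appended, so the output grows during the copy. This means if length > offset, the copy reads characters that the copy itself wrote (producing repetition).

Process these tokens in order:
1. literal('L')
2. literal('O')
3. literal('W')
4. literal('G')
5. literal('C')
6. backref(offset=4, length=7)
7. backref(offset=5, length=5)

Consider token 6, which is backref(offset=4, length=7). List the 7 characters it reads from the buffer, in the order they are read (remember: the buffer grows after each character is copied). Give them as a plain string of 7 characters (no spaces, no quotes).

Token 1: literal('L'). Output: "L"
Token 2: literal('O'). Output: "LO"
Token 3: literal('W'). Output: "LOW"
Token 4: literal('G'). Output: "LOWG"
Token 5: literal('C'). Output: "LOWGC"
Token 6: backref(off=4, len=7). Buffer before: "LOWGC" (len 5)
  byte 1: read out[1]='O', append. Buffer now: "LOWGCO"
  byte 2: read out[2]='W', append. Buffer now: "LOWGCOW"
  byte 3: read out[3]='G', append. Buffer now: "LOWGCOWG"
  byte 4: read out[4]='C', append. Buffer now: "LOWGCOWGC"
  byte 5: read out[5]='O', append. Buffer now: "LOWGCOWGCO"
  byte 6: read out[6]='W', append. Buffer now: "LOWGCOWGCOW"
  byte 7: read out[7]='G', append. Buffer now: "LOWGCOWGCOWG"

Answer: OWGCOWG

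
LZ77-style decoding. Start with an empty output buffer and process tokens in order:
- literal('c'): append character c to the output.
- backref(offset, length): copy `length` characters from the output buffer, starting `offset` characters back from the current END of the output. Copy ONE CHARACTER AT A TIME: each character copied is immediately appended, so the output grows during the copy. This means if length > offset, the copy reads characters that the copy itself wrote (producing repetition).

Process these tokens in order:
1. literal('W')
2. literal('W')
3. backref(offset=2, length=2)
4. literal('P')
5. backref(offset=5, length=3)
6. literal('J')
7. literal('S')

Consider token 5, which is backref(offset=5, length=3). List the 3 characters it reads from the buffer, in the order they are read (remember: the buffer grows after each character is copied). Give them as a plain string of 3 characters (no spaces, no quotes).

Token 1: literal('W'). Output: "W"
Token 2: literal('W'). Output: "WW"
Token 3: backref(off=2, len=2). Copied 'WW' from pos 0. Output: "WWWW"
Token 4: literal('P'). Output: "WWWWP"
Token 5: backref(off=5, len=3). Buffer before: "WWWWP" (len 5)
  byte 1: read out[0]='W', append. Buffer now: "WWWWPW"
  byte 2: read out[1]='W', append. Buffer now: "WWWWPWW"
  byte 3: read out[2]='W', append. Buffer now: "WWWWPWWW"

Answer: WWW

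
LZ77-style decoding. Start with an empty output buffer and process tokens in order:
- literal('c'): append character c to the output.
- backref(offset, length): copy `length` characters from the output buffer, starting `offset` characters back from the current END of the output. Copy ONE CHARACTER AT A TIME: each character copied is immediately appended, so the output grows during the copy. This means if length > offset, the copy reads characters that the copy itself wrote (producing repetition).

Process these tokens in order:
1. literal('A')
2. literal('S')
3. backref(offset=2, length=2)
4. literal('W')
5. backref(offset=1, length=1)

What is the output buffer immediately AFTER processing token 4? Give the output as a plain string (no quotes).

Answer: ASASW

Derivation:
Token 1: literal('A'). Output: "A"
Token 2: literal('S'). Output: "AS"
Token 3: backref(off=2, len=2). Copied 'AS' from pos 0. Output: "ASAS"
Token 4: literal('W'). Output: "ASASW"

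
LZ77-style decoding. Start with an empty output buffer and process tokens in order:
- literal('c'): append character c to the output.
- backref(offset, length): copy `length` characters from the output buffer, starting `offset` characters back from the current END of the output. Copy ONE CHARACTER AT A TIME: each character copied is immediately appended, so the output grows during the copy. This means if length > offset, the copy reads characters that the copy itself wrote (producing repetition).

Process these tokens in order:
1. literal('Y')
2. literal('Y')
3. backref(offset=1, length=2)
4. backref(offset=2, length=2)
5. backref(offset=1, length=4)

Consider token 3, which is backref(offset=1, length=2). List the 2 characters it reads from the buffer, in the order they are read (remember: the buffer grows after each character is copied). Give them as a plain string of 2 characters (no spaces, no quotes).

Token 1: literal('Y'). Output: "Y"
Token 2: literal('Y'). Output: "YY"
Token 3: backref(off=1, len=2). Buffer before: "YY" (len 2)
  byte 1: read out[1]='Y', append. Buffer now: "YYY"
  byte 2: read out[2]='Y', append. Buffer now: "YYYY"

Answer: YY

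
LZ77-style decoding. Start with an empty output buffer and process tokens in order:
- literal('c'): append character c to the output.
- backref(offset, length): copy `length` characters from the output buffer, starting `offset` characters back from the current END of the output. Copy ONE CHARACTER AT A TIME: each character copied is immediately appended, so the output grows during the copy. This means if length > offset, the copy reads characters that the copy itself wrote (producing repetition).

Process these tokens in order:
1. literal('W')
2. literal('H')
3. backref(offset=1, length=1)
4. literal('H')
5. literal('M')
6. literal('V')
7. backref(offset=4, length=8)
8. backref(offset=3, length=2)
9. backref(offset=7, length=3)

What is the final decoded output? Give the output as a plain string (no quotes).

Token 1: literal('W'). Output: "W"
Token 2: literal('H'). Output: "WH"
Token 3: backref(off=1, len=1). Copied 'H' from pos 1. Output: "WHH"
Token 4: literal('H'). Output: "WHHH"
Token 5: literal('M'). Output: "WHHHM"
Token 6: literal('V'). Output: "WHHHMV"
Token 7: backref(off=4, len=8) (overlapping!). Copied 'HHMVHHMV' from pos 2. Output: "WHHHMVHHMVHHMV"
Token 8: backref(off=3, len=2). Copied 'HM' from pos 11. Output: "WHHHMVHHMVHHMVHM"
Token 9: backref(off=7, len=3). Copied 'VHH' from pos 9. Output: "WHHHMVHHMVHHMVHMVHH"

Answer: WHHHMVHHMVHHMVHMVHH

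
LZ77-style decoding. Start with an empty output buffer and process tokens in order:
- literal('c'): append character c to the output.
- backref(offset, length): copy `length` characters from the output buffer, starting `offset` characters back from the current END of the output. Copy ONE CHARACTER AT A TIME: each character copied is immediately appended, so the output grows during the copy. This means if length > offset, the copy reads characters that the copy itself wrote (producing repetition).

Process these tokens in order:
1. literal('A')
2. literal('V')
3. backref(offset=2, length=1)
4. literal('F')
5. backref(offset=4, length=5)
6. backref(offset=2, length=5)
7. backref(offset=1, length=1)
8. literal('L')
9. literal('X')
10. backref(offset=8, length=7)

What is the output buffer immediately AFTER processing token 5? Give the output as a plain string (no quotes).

Answer: AVAFAVAFA

Derivation:
Token 1: literal('A'). Output: "A"
Token 2: literal('V'). Output: "AV"
Token 3: backref(off=2, len=1). Copied 'A' from pos 0. Output: "AVA"
Token 4: literal('F'). Output: "AVAF"
Token 5: backref(off=4, len=5) (overlapping!). Copied 'AVAFA' from pos 0. Output: "AVAFAVAFA"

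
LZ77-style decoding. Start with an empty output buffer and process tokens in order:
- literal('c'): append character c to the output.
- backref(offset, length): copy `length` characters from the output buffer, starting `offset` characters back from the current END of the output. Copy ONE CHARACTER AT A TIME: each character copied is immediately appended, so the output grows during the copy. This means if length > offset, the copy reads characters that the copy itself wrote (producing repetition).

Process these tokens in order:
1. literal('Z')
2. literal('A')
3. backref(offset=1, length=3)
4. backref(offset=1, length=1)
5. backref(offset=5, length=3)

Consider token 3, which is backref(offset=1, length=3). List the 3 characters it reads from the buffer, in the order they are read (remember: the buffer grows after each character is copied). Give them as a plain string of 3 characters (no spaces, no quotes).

Token 1: literal('Z'). Output: "Z"
Token 2: literal('A'). Output: "ZA"
Token 3: backref(off=1, len=3). Buffer before: "ZA" (len 2)
  byte 1: read out[1]='A', append. Buffer now: "ZAA"
  byte 2: read out[2]='A', append. Buffer now: "ZAAA"
  byte 3: read out[3]='A', append. Buffer now: "ZAAAA"

Answer: AAA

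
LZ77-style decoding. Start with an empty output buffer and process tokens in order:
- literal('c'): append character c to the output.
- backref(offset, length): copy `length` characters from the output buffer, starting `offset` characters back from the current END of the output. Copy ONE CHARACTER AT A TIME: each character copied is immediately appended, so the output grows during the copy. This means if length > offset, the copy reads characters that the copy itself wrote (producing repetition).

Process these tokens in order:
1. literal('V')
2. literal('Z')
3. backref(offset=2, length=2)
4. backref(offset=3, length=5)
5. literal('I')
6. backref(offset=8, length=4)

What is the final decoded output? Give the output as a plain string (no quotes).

Answer: VZVZZVZZVIVZZV

Derivation:
Token 1: literal('V'). Output: "V"
Token 2: literal('Z'). Output: "VZ"
Token 3: backref(off=2, len=2). Copied 'VZ' from pos 0. Output: "VZVZ"
Token 4: backref(off=3, len=5) (overlapping!). Copied 'ZVZZV' from pos 1. Output: "VZVZZVZZV"
Token 5: literal('I'). Output: "VZVZZVZZVI"
Token 6: backref(off=8, len=4). Copied 'VZZV' from pos 2. Output: "VZVZZVZZVIVZZV"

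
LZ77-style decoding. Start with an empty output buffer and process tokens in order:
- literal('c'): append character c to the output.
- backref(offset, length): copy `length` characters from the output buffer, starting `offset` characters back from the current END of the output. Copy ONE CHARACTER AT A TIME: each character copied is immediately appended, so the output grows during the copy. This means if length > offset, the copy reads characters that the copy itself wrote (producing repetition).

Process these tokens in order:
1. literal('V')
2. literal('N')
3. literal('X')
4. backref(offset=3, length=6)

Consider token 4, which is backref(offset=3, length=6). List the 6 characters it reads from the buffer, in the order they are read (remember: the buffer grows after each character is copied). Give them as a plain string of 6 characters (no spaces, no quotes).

Answer: VNXVNX

Derivation:
Token 1: literal('V'). Output: "V"
Token 2: literal('N'). Output: "VN"
Token 3: literal('X'). Output: "VNX"
Token 4: backref(off=3, len=6). Buffer before: "VNX" (len 3)
  byte 1: read out[0]='V', append. Buffer now: "VNXV"
  byte 2: read out[1]='N', append. Buffer now: "VNXVN"
  byte 3: read out[2]='X', append. Buffer now: "VNXVNX"
  byte 4: read out[3]='V', append. Buffer now: "VNXVNXV"
  byte 5: read out[4]='N', append. Buffer now: "VNXVNXVN"
  byte 6: read out[5]='X', append. Buffer now: "VNXVNXVNX"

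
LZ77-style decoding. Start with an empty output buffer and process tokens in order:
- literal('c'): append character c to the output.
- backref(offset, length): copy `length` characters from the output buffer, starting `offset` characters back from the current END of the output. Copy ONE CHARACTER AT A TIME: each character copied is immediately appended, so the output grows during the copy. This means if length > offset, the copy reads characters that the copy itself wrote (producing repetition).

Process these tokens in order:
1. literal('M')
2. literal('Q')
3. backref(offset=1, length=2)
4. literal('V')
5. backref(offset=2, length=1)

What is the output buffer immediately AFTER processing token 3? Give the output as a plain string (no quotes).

Token 1: literal('M'). Output: "M"
Token 2: literal('Q'). Output: "MQ"
Token 3: backref(off=1, len=2) (overlapping!). Copied 'QQ' from pos 1. Output: "MQQQ"

Answer: MQQQ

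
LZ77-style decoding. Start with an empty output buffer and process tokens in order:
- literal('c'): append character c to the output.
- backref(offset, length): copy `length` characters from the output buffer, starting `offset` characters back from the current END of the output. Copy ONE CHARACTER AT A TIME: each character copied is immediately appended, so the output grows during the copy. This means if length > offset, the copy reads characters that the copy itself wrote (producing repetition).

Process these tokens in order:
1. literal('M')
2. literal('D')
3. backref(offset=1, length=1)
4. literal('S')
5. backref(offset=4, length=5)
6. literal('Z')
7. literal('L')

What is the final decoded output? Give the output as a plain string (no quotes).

Answer: MDDSMDDSMZL

Derivation:
Token 1: literal('M'). Output: "M"
Token 2: literal('D'). Output: "MD"
Token 3: backref(off=1, len=1). Copied 'D' from pos 1. Output: "MDD"
Token 4: literal('S'). Output: "MDDS"
Token 5: backref(off=4, len=5) (overlapping!). Copied 'MDDSM' from pos 0. Output: "MDDSMDDSM"
Token 6: literal('Z'). Output: "MDDSMDDSMZ"
Token 7: literal('L'). Output: "MDDSMDDSMZL"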